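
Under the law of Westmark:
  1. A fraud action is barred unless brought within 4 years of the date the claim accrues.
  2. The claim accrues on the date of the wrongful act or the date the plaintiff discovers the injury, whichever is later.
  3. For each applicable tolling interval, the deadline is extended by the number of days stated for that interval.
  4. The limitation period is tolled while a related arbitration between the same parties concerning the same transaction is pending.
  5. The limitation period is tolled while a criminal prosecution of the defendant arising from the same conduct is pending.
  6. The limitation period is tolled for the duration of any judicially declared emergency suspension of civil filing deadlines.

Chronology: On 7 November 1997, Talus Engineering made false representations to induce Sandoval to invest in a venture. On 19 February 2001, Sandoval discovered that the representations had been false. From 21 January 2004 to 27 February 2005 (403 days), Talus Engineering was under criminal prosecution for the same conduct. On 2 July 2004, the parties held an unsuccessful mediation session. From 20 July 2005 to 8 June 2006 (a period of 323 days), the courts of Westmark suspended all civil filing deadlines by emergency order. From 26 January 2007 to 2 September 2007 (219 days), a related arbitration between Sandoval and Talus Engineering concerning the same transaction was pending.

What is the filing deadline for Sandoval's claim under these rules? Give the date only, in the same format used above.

The claim accrued on 19 February 2001 — the later of the 7 November 1997 act and the 19 February 2001 discovery.
The untolled deadline — 4 years after 19 February 2001 — is 19 February 2005.
The period was tolled for 403 days by the pending criminal prosecution (21 January 2004 to 27 February 2005), pushing the deadline to 29 March 2006.
Because the emergency suspension of filing deadlines ran from 20 July 2005 to 8 June 2006, the deadline is extended by 323 days to 15 February 2007.
The pending related arbitration from 26 January 2007 to 2 September 2007 tolled the period for 219 days, extending the deadline to 22 September 2007.
The other events in the timeline have no effect on the limitation period under the stated rules.

22 September 2007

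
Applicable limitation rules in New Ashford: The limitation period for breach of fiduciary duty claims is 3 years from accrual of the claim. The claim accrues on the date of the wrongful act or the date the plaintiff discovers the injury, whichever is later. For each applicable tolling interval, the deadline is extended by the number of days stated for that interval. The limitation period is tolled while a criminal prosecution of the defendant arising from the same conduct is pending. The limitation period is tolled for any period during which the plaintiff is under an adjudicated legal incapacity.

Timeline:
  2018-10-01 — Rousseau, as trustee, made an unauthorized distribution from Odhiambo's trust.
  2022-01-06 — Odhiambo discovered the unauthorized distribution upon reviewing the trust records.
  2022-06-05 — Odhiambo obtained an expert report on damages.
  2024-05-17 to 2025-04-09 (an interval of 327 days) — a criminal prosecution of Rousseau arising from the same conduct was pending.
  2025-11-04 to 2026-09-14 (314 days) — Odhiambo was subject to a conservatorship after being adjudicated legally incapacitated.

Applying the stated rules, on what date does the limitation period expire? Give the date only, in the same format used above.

2026-10-09

Taking the later of the act (2018-10-01) and discovery (2022-01-06), the claim accrued on 2022-01-06.
Adding the 3 years base period to 2022-01-06 gives a deadline of 2025-01-06, before any tolling.
The pending criminal prosecution from 2024-05-17 to 2025-04-09 tolled the period for 327 days, extending the deadline to 2025-11-29.
The plaintiff's legal incapacity from 2025-11-04 to 2026-09-14 tolled the period for 314 days, extending the deadline to 2026-10-09.
Nothing else in the chronology tolls or restarts the period.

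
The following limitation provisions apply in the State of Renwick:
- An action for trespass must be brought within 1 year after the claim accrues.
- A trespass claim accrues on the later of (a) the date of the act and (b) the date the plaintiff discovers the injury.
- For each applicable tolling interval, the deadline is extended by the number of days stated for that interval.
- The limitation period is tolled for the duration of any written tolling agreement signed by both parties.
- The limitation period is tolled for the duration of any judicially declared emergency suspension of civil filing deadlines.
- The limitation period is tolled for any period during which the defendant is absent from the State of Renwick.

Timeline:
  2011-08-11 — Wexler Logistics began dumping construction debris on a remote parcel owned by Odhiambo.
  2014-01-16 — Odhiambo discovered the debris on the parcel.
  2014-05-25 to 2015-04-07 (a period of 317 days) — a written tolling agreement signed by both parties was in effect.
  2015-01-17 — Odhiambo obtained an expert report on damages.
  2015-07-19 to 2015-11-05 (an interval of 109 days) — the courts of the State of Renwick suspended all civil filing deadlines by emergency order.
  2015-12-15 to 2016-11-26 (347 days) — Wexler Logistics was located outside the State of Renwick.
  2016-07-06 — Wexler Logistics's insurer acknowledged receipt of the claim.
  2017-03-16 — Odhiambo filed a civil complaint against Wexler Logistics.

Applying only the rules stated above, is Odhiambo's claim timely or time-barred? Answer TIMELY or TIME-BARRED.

TIME-BARRED

The claim accrued on 2014-01-16 — the later of the 2011-08-11 act and the 2014-01-16 discovery.
The untolled deadline — 1 year after 2014-01-16 — is 2015-01-16.
The period was tolled for 317 days by the written tolling agreement (2014-05-25 to 2015-04-07), pushing the deadline to 2015-11-29.
The emergency suspension of filing deadlines from 2015-07-19 to 2015-11-05 tolled the period for 109 days, extending the deadline to 2016-03-17.
Because the defendant's absence from the jurisdiction ran from 2015-12-15 to 2016-11-26, the deadline is extended by 347 days to 2017-02-27.
Nothing else in the chronology tolls or restarts the period.
Filing on 2017-03-16 missed the 2017-02-27 deadline — the action is time-barred.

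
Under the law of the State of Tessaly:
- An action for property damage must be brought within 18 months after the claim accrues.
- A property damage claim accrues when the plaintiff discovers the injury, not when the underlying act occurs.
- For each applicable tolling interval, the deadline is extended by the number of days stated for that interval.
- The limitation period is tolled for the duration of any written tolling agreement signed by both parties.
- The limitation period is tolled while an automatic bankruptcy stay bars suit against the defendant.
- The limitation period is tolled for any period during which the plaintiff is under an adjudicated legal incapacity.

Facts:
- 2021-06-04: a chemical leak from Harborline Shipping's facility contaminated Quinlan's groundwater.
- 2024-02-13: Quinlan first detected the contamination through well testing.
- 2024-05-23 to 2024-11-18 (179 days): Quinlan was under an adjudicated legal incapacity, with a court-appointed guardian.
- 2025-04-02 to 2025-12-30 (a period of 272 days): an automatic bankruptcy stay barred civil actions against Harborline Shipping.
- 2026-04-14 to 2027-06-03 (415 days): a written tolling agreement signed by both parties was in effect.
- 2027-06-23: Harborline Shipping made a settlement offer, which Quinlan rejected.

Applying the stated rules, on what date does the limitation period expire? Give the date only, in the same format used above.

2027-12-27

Under the discovery rule, the claim accrued on 2024-02-13, when Quinlan discovered the injury — not on the 2021-06-04 date of the underlying act.
18 months from 2024-02-13 is 2025-08-13.
Because the plaintiff's legal incapacity ran from 2024-05-23 to 2024-11-18, the deadline is extended by 179 days to 2026-02-08.
Because the automatic bankruptcy stay ran from 2025-04-02 to 2025-12-30, the deadline is extended by 272 days to 2026-11-07.
Because the written tolling agreement ran from 2026-04-14 to 2027-06-03, the deadline is extended by 415 days to 2027-12-27.
Nothing else in the chronology tolls or restarts the period.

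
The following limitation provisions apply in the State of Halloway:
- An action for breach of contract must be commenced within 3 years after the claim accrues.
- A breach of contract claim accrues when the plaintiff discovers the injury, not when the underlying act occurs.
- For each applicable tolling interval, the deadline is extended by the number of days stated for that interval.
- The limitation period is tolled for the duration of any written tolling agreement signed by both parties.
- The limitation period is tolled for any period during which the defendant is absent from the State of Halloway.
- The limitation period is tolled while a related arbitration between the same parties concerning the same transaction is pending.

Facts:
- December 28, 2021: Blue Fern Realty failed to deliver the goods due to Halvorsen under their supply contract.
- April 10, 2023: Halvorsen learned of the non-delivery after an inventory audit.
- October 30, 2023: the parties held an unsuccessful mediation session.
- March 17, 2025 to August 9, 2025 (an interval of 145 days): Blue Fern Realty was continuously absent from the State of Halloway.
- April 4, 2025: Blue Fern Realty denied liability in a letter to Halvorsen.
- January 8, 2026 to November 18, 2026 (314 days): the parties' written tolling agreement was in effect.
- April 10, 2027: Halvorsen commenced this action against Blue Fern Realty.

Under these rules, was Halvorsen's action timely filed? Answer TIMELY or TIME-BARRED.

Under the discovery rule, the claim accrued on April 10, 2023, when Halvorsen discovered the injury — not on the December 28, 2021 date of the underlying act.
Adding the 3 years base period to April 10, 2023 gives a deadline of April 10, 2026, before any tolling.
The period was tolled for 145 days by the defendant's absence from the jurisdiction (March 17, 2025 to August 9, 2025), pushing the deadline to September 2, 2026.
The written tolling agreement from January 8, 2026 to November 18, 2026 tolled the period for 314 days, extending the deadline to July 13, 2027.
None of the other events listed affects the running of the period under the stated rules.
The April 10, 2027 filing precedes the July 13, 2027 deadline; the claim is timely.

TIMELY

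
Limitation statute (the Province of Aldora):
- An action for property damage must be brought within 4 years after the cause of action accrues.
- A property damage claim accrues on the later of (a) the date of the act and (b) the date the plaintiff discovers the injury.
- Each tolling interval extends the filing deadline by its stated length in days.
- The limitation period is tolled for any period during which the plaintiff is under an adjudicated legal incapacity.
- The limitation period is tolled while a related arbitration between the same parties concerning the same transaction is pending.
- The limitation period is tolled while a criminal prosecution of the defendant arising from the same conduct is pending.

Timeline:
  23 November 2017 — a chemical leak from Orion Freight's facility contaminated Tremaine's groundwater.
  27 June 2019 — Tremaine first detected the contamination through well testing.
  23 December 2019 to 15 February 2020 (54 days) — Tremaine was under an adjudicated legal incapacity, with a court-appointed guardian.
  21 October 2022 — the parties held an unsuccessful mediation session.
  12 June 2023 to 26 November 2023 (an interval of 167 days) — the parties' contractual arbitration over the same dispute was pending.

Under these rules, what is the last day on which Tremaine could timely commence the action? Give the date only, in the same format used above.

Taking the later of the act (23 November 2017) and discovery (27 June 2019), the claim accrued on 27 June 2019.
The untolled deadline — 4 years after 27 June 2019 — is 27 June 2023.
The period was tolled for 54 days by the plaintiff's legal incapacity (23 December 2019 to 15 February 2020), pushing the deadline to 20 August 2023.
The pending related arbitration from 12 June 2023 to 26 November 2023 tolled the period for 167 days, extending the deadline to 3 February 2024.
The other events in the timeline have no effect on the limitation period under the stated rules.

3 February 2024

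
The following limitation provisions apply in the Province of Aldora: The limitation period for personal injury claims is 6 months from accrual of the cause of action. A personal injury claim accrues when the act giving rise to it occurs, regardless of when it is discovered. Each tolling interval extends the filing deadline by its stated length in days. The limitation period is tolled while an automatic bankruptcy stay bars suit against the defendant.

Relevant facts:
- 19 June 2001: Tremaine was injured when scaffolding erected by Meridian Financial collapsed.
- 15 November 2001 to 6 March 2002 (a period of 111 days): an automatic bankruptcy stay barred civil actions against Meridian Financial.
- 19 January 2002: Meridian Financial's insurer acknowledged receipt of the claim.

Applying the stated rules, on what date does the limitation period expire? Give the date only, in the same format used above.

The cause of action accrued on 19 June 2001, the date of the act.
6 months from 19 June 2001 is 19 December 2001.
The period was tolled for 111 days by the automatic bankruptcy stay (15 November 2001 to 6 March 2002), pushing the deadline to 9 April 2002.
The other events in the timeline have no effect on the limitation period under the stated rules.

9 April 2002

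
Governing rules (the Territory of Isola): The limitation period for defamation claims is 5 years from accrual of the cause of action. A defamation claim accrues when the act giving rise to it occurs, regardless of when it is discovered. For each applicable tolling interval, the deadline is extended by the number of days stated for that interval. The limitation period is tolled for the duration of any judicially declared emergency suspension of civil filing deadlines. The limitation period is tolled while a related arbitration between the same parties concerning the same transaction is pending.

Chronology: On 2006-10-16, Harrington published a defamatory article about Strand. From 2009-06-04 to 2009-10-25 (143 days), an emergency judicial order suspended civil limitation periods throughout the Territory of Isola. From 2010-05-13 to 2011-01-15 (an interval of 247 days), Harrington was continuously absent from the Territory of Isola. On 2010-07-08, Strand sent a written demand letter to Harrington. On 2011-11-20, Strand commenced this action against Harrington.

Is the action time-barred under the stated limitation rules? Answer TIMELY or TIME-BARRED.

The claim accrued on 2006-10-16, when the wrongful act occurred.
The untolled deadline — 5 years after 2006-10-16 — is 2011-10-16.
The period was tolled for 143 days by the emergency suspension of filing deadlines (2009-06-04 to 2009-10-25), pushing the deadline to 2012-03-07.
No stated provision tolls the period for the defendant's absence, so the interval from 2010-05-13 to 2011-01-15 has no effect on the deadline.
None of the other events listed affects the running of the period under the stated rules.
Filing on 2011-11-20 beat the 2012-03-07 deadline — the action is timely.

TIMELY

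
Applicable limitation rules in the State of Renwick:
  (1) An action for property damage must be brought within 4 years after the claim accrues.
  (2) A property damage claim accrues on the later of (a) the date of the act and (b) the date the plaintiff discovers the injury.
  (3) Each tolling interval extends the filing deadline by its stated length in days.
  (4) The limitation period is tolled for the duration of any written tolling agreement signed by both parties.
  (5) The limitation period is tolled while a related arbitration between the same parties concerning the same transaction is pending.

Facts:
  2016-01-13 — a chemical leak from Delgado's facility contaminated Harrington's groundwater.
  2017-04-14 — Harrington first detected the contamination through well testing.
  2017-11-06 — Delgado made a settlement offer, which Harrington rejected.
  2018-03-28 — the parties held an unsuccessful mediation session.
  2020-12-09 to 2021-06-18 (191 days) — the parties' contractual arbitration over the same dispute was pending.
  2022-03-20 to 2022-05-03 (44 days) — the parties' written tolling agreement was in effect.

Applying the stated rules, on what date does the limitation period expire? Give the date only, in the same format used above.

2021-10-22

Taking the later of the act (2016-01-13) and discovery (2017-04-14), the claim accrued on 2017-04-14.
Adding the 4 years base period to 2017-04-14 gives a deadline of 2021-04-14, before any tolling.
Because the pending related arbitration ran from 2020-12-09 to 2021-06-18, the deadline is extended by 191 days to 2021-10-22.
By the time the written tolling agreement began on 2022-03-20, the limitation period had already expired on 2021-10-22; that interval cannot revive it.
The other events in the timeline have no effect on the limitation period under the stated rules.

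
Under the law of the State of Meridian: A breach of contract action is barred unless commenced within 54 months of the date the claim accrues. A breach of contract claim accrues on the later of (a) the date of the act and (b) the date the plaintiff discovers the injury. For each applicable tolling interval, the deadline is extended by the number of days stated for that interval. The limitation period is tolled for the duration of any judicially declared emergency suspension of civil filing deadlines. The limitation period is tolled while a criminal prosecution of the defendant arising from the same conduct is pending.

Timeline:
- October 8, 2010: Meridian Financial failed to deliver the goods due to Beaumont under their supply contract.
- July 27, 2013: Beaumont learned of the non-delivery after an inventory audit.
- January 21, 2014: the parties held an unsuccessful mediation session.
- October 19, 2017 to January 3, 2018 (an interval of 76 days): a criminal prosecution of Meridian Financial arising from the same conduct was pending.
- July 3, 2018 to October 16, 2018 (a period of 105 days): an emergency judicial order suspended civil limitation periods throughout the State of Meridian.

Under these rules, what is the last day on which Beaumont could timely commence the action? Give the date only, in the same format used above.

April 13, 2018

Because discovery on July 27, 2013 post-dates the October 8, 2010 act, accrual under the later-of rule falls on July 27, 2013.
54 months from July 27, 2013 is January 27, 2018.
The pending criminal prosecution from October 19, 2017 to January 3, 2018 tolled the period for 76 days, extending the deadline to April 13, 2018.
The emergency suspension of filing deadlines starting July 3, 2018 came too late — the period had run on April 13, 2018 — and so does not extend the deadline.
Nothing else in the chronology tolls or restarts the period.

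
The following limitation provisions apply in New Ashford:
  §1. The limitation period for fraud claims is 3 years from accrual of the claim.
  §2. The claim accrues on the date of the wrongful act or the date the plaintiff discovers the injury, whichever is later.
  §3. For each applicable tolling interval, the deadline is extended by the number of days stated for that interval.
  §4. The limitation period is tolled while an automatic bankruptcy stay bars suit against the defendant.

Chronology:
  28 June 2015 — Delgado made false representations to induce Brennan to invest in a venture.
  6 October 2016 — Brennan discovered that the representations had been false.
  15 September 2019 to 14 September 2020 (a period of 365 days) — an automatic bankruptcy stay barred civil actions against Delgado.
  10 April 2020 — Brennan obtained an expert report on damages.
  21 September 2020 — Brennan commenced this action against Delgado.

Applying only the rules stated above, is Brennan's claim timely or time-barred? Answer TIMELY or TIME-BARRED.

Because discovery on 6 October 2016 post-dates the 28 June 2015 act, accrual under the later-of rule falls on 6 October 2016.
3 years from 6 October 2016 is 6 October 2019.
The period was tolled for 365 days by the automatic bankruptcy stay (15 September 2019 to 14 September 2020), pushing the deadline to 5 October 2020.
None of the other events listed affects the running of the period under the stated rules.
Filing on 21 September 2020 beat the 5 October 2020 deadline — the action is timely.

TIMELY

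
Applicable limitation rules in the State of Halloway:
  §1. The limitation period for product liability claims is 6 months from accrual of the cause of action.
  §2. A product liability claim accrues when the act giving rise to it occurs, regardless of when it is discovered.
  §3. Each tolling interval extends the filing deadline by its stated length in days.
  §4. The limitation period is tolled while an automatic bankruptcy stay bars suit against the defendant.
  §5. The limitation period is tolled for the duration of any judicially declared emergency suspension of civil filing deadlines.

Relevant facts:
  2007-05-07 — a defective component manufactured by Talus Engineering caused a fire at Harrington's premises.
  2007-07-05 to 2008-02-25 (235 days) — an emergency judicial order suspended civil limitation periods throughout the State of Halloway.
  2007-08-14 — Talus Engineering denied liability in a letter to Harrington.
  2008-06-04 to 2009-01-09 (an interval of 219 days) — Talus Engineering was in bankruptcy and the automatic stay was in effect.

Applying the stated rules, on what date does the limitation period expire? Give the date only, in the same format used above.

The claim accrued on 2007-05-07, when the wrongful act occurred.
6 months from 2007-05-07 is 2007-11-07.
The period was tolled for 235 days by the emergency suspension of filing deadlines (2007-07-05 to 2008-02-25), pushing the deadline to 2008-06-29.
The automatic bankruptcy stay from 2008-06-04 to 2009-01-09 tolled the period for 219 days, extending the deadline to 2009-02-03.
None of the other events listed affects the running of the period under the stated rules.

2009-02-03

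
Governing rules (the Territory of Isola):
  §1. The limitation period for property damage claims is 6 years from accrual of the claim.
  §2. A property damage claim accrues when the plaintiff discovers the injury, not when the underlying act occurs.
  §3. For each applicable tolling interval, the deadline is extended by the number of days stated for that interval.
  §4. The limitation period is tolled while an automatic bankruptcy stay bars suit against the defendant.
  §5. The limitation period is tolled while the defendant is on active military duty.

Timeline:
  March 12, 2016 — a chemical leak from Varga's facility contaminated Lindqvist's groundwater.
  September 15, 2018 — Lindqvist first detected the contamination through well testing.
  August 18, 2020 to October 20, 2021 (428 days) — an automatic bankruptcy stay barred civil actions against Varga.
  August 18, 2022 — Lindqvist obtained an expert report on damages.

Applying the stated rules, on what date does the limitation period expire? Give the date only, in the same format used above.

Under the discovery rule, the claim accrued on September 15, 2018, when Lindqvist discovered the injury — not on the March 12, 2016 date of the underlying act.
6 years from September 15, 2018 is September 15, 2024.
The period was tolled for 428 days by the automatic bankruptcy stay (August 18, 2020 to October 20, 2021), pushing the deadline to November 17, 2025.
None of the other events listed affects the running of the period under the stated rules.

November 17, 2025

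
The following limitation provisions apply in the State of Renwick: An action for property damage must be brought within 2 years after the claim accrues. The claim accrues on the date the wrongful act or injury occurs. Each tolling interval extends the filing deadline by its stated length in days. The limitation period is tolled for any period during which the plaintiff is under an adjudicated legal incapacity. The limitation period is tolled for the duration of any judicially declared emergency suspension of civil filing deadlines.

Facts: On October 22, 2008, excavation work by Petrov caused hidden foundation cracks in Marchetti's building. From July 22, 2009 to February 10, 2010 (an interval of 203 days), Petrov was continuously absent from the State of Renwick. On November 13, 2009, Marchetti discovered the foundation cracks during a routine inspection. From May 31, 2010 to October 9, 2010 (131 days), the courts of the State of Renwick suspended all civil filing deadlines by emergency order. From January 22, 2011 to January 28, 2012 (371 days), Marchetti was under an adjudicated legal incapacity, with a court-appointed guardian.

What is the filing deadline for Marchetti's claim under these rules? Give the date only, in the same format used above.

March 7, 2012

Because the rule ties accrual to occurrence, the claim accrued on October 22, 2008, not on the November 13, 2009 discovery date.
2 years from October 22, 2008 is October 22, 2010.
Because the emergency suspension of filing deadlines ran from May 31, 2010 to October 9, 2010, the deadline is extended by 131 days to March 2, 2011.
The period was tolled for 371 days by the plaintiff's legal incapacity (January 22, 2011 to January 28, 2012), pushing the deadline to March 7, 2012.
Although the defendant's absence ran from July 22, 2009 to February 10, 2010, the stated rules do not make that a tolling event, so it is disregarded.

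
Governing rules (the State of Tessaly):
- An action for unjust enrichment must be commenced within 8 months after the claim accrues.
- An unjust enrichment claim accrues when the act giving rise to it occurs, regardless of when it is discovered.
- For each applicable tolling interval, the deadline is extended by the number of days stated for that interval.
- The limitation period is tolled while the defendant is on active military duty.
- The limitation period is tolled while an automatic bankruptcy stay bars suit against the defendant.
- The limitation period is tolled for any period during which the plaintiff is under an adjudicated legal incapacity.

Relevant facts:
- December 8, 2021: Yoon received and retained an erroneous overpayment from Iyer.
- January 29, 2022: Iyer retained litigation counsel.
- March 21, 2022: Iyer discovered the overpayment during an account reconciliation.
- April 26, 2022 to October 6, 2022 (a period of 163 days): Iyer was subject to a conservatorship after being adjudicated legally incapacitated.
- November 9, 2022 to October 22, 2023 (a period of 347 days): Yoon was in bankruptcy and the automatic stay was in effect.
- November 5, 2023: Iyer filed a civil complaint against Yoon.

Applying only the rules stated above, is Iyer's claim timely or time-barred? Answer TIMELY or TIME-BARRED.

The claim accrued on December 8, 2021, when the wrongful act occurred; under the stated occurrence rule the March 21, 2022 discovery does not delay accrual.
Adding the 8 months base period to December 8, 2021 gives a deadline of August 8, 2022, before any tolling.
The period was tolled for 163 days by the plaintiff's legal incapacity (April 26, 2022 to October 6, 2022), pushing the deadline to January 18, 2023.
Because the automatic bankruptcy stay ran from November 9, 2022 to October 22, 2023, the deadline is extended by 347 days to December 31, 2023.
None of the other events listed affects the running of the period under the stated rules.
Iyer filed on November 5, 2023, before the December 31, 2023 deadline, so the action is timely.

TIMELY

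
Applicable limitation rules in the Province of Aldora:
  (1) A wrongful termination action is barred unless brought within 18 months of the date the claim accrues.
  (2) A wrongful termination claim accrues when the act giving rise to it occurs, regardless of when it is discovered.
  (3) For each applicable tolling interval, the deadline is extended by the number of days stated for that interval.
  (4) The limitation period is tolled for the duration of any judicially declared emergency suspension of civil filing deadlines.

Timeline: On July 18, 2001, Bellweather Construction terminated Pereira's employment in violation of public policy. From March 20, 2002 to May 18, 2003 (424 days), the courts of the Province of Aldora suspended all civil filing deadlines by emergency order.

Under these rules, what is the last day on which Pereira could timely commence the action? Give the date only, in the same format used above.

The claim accrued on July 18, 2001, the date of the act.
18 months from July 18, 2001 is January 18, 2003.
The emergency suspension of filing deadlines from March 20, 2002 to May 18, 2003 tolled the period for 424 days, extending the deadline to March 17, 2004.

March 17, 2004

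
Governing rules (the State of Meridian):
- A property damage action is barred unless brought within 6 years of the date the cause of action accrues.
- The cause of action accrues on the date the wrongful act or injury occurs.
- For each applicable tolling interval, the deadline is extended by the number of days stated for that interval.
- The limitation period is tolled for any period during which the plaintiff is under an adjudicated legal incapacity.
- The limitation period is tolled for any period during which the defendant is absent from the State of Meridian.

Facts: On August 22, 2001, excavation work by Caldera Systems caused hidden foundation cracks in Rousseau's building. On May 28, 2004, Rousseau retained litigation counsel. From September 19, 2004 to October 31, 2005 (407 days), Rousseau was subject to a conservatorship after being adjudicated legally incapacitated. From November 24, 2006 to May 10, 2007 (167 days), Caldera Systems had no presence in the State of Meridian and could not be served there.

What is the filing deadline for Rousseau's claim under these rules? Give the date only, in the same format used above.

March 18, 2009

The cause of action accrued on August 22, 2001, the date of the act.
Adding the 6 years base period to August 22, 2001 gives a deadline of August 22, 2007, before any tolling.
Because the plaintiff's legal incapacity ran from September 19, 2004 to October 31, 2005, the deadline is extended by 407 days to October 2, 2008.
The defendant's absence from the jurisdiction from November 24, 2006 to May 10, 2007 tolled the period for 167 days, extending the deadline to March 18, 2009.
None of the other events listed affects the running of the period under the stated rules.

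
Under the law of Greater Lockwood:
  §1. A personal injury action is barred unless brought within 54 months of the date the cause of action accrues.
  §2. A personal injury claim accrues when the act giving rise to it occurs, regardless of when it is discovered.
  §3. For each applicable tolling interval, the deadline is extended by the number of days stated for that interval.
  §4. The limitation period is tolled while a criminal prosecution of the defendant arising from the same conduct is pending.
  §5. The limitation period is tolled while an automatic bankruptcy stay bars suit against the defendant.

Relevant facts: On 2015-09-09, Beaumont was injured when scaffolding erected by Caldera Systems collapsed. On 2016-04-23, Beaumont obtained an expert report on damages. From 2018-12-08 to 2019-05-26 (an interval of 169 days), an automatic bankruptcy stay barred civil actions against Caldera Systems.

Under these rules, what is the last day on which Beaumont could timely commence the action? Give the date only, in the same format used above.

The limitation period began to run on 2015-09-09.
54 months from 2015-09-09 is 2020-03-09.
The automatic bankruptcy stay from 2018-12-08 to 2019-05-26 tolled the period for 169 days, extending the deadline to 2020-08-25.
The other events in the timeline have no effect on the limitation period under the stated rules.

2020-08-25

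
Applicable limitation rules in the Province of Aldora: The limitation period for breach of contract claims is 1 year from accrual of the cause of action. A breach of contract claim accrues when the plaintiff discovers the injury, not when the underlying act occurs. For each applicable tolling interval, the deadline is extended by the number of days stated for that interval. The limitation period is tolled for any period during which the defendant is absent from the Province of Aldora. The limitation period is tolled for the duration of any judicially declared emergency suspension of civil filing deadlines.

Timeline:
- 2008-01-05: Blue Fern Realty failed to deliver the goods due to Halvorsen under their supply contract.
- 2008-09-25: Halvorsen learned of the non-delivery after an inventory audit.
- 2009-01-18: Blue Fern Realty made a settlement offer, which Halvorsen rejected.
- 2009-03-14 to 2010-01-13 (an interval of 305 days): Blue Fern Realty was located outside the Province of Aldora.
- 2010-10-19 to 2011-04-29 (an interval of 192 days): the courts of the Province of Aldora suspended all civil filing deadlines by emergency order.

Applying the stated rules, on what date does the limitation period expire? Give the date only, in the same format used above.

The claim did not accrue until Halvorsen discovered the injury on 2008-09-25; the 2008-01-05 act date does not start the clock under the stated rule.
1 year from 2008-09-25 is 2009-09-25.
The period was tolled for 305 days by the defendant's absence from the jurisdiction (2009-03-14 to 2010-01-13), pushing the deadline to 2010-07-27.
By the time the emergency suspension of filing deadlines began on 2010-10-19, the limitation period had already expired on 2010-07-27; that interval cannot revive it.
None of the other events listed affects the running of the period under the stated rules.

2010-07-27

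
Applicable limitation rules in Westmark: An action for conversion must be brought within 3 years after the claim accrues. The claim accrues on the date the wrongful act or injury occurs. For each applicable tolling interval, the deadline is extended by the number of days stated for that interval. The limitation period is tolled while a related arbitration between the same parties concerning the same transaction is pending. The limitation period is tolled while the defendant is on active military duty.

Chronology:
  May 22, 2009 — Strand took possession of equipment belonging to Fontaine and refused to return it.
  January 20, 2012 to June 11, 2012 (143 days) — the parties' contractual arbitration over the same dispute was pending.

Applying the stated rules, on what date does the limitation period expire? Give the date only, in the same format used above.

October 12, 2012

The limitation period began to run on May 22, 2009.
3 years from May 22, 2009 is May 22, 2012.
The pending related arbitration from January 20, 2012 to June 11, 2012 tolled the period for 143 days, extending the deadline to October 12, 2012.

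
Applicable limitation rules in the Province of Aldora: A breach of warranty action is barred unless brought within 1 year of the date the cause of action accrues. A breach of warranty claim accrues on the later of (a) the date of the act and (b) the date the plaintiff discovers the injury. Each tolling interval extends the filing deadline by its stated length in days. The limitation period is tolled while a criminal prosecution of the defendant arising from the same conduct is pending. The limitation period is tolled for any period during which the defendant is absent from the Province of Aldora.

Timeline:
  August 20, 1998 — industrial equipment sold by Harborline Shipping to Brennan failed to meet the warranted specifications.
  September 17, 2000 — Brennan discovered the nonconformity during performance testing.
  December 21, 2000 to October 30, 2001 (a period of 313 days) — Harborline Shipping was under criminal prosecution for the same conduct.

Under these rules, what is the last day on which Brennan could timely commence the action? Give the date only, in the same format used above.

July 27, 2002

Taking the later of the act (August 20, 1998) and discovery (September 17, 2000), the claim accrued on September 17, 2000.
Adding the 1 year base period to September 17, 2000 gives a deadline of September 17, 2001, before any tolling.
The pending criminal prosecution from December 21, 2000 to October 30, 2001 tolled the period for 313 days, extending the deadline to July 27, 2002.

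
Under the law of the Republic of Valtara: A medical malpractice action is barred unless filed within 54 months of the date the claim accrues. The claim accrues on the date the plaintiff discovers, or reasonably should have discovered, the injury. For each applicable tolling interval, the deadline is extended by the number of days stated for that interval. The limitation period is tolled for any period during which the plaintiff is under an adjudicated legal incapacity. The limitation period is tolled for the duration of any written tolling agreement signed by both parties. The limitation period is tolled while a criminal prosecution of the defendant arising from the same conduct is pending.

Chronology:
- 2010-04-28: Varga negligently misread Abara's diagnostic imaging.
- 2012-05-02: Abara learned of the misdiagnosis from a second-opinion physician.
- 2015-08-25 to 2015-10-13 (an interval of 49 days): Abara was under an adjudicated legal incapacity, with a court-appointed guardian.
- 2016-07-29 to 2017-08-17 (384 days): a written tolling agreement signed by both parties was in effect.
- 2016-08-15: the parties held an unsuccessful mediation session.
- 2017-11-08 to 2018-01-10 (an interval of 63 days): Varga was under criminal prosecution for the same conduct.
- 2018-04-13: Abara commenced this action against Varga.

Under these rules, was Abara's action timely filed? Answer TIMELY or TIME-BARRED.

Accrual is tied to discovery, so the period began on 2012-05-02 rather than on 2010-04-28 when the act occurred.
The untolled deadline — 54 months after 2012-05-02 — is 2016-11-02.
The plaintiff's legal incapacity from 2015-08-25 to 2015-10-13 tolled the period for 49 days, extending the deadline to 2016-12-21.
Because the written tolling agreement ran from 2016-07-29 to 2017-08-17, the deadline is extended by 384 days to 2018-01-09.
The pending criminal prosecution from 2017-11-08 to 2018-01-10 tolled the period for 63 days, extending the deadline to 2018-03-13.
Nothing else in the chronology tolls or restarts the period.
The 2018-04-13 filing falls after the 2018-03-13 deadline; the claim is time-barred.

TIME-BARRED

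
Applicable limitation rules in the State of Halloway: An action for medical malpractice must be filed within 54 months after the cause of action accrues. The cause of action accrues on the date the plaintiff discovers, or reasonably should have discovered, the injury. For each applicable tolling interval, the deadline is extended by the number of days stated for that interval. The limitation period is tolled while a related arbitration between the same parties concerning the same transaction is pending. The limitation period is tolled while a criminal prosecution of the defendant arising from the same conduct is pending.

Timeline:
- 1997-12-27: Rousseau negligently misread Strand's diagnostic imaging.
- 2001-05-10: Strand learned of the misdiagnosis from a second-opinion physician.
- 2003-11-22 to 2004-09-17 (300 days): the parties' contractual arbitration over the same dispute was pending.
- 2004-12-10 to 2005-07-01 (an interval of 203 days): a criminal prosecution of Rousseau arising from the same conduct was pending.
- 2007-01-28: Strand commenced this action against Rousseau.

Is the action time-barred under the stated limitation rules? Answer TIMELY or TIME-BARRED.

The claim did not accrue until Strand discovered the injury on 2001-05-10; the 1997-12-27 act date does not start the clock under the stated rule.
Adding the 54 months base period to 2001-05-10 gives a deadline of 2005-11-10, before any tolling.
The period was tolled for 300 days by the pending related arbitration (2003-11-22 to 2004-09-17), pushing the deadline to 2006-09-06.
The pending criminal prosecution from 2004-12-10 to 2005-07-01 tolled the period for 203 days, extending the deadline to 2007-03-28.
The 2007-01-28 filing precedes the 2007-03-28 deadline; the claim is timely.

TIMELY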